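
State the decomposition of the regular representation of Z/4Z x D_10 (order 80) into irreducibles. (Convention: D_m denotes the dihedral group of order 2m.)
Each irreducible V_i of dimension d_i appears with multiplicity d_i, i.e. rho_reg = (direct sum over all irreducibles V_i) d_i V_i. The irreducible dimensions for Z/4Z x D_10 are 1, 1, 1, 1, 1, 1, 1, 1, 1, 1, 1, 1, 1, 1, 1, 1, 2, 2, 2, 2, 2, 2, 2, 2, 2, 2, 2, 2, 2, 2, 2, 2: 16 irreducibles of dimension 1, each with multiplicity 1; 16 irreducibles of dimension 2, each with multiplicity 2. Total dimension 16*1*1 + 16*2*2 = 80 = |G|.

Reasoning: General theorem: in the regular representation of a finite group G, each irreducible appears with multiplicity equal to its dimension. Check: dim(rho_reg) = sum d_i^2 = 1 + 1 + 1 + 1 + 1 + 1 + 1 + 1 + 1 + 1 + 1 + 1 + 1 + 1 + 1 + 1 + 4 + 4 + 4 + 4 + 4 + 4 + 4 + 4 + 4 + 4 + 4 + 4 + 4 + 4 + 4 + 4 = 80 = |G|.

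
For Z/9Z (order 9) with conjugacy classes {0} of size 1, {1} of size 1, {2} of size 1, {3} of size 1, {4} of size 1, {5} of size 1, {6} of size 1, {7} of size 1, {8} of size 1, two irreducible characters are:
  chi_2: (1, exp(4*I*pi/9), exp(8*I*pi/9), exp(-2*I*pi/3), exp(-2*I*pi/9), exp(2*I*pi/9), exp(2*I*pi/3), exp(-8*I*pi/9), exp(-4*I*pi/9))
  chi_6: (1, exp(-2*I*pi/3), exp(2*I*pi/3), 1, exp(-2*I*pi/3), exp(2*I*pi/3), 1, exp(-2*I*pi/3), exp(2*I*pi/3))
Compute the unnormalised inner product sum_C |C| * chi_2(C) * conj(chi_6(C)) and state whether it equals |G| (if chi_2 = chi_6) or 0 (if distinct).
Sum = 0; so <chi_2, chi_6> = 0 (distinct irreducibles are orthogonal).

Reasoning: Compute term by term over conjugacy classes (|C| * chi_2(C) * conj(chi_6(C))):
  1*(1)*conj(1) + 1*(exp(4*I*pi/9))*conj(exp(-2*I*pi/3)) + 1*(exp(8*I*pi/9))*conj(exp(2*I*pi/3)) + 1*(exp(-2*I*pi/3))*conj(1) + 1*(exp(-2*I*pi/9))*conj(exp(-2*I*pi/3)) + 1*(exp(2*I*pi/9))*conj(exp(2*I*pi/3)) + 1*(exp(2*I*pi/3))*conj(1) + 1*(exp(-8*I*pi/9))*conj(exp(-2*I*pi/3)) + 1*(exp(-4*I*pi/9))*conj(exp(2*I*pi/3))
  = (1) + (exp(-8*I*pi/9)) + (exp(2*I*pi/9)) + (exp(-2*I*pi/3)) + (exp(4*I*pi/9)) + (exp(-4*I*pi/9)) + (exp(2*I*pi/3)) + (exp(-2*I*pi/9)) + (exp(8*I*pi/9))
  = 0.
(Exp terms are combined using exp(i*s)*conj(exp(i*t)) = exp(i*(s-t)), and sums of them are collapsed using the identity that for every m > 1 the m distinct m-th roots of unity sum to 0, e.g. 1 + exp(2*I*pi/3) + exp(-2*I*pi/3) = 0.)
Dividing by |G| = 9 gives 0/9 = 0, matching the row-orthogonality relation <chi_2, chi_6> = [chi_2 = chi_6].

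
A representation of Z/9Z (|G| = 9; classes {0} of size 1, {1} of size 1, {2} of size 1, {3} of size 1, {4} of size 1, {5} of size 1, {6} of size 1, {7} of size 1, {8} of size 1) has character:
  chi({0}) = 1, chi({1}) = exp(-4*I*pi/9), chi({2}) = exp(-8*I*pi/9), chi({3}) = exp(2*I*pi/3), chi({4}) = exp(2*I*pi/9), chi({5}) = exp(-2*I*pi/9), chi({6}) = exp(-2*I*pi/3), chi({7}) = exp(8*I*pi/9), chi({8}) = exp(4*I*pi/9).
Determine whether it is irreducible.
Irreducible: <chi, chi> = 1.

Reasoning: <chi, chi> = (1/|G|) sum_C |C| * |chi(C)|^2 = (1/9)[1*|1|^2 + 1*|exp(-4*I*pi/9)|^2 + 1*|exp(-8*I*pi/9)|^2 + 1*|exp(2*I*pi/3)|^2 + 1*|exp(2*I*pi/9)|^2 + 1*|exp(-2*I*pi/9)|^2 + 1*|exp(-2*I*pi/3)|^2 + 1*|exp(8*I*pi/9)|^2 + 1*|exp(4*I*pi/9)|^2]
  = (1/9)[(1) + (1) + (1) + (1) + (1) + (1) + (1) + (1) + (1)] = 9/9 = 1.
(Exp terms are combined using exp(i*s)*conj(exp(i*t)) = exp(i*(s-t)), and sums of them are collapsed using the identity that for every m > 1 the m distinct m-th roots of unity sum to 0, e.g. 1 + exp(2*I*pi/3) + exp(-2*I*pi/3) = 0.)
A character is irreducible iff <chi, chi> = 1, so this representation is irreducible.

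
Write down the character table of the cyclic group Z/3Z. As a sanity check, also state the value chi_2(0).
Character table of Z/3Z (irreps indexed chi_0,...,chi_2 with chi_k(m) = zeta_3^(k*m), zeta_3 = exp(2*pi*i/3)):
  irrep \ class  {0} (size 1)  {1} (size 1)    {2} (size 1)  
  chi_0          1             1               1             
  chi_1          1             exp(2*I*pi/3)   exp(-2*I*pi/3)
  chi_2          1             exp(-2*I*pi/3)  exp(2*I*pi/3) 

Spot check: chi_2(0) = zeta_3^(2*0) = zeta_3^0 = 1.

Reasoning: Z/3Z is abelian, so all 3 irreducible complex representations are 1-dimensional. They are given by chi_k(m) = zeta_3^(k*m) for k = 0,...,2. Row orthogonality: sum_m chi_k(m) conj(chi_l(m)) = 3 * [k = l].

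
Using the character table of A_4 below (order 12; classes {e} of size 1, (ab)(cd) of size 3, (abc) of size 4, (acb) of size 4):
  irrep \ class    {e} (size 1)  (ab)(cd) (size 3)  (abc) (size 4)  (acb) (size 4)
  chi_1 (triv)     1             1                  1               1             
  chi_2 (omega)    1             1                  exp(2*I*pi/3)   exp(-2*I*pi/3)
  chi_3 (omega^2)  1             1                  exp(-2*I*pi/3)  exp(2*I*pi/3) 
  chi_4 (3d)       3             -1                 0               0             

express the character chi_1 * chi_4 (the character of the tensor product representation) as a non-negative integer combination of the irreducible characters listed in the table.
chi_1 tensor chi_4 = chi_4 (all other irreducibles have multiplicity 0).

Working: The character of a tensor product is the pointwise product (chi_1 * chi_4)(C) = chi_1(C) * chi_4(C):
  {e}: (1)*(3), (ab)(cd): (1)*(-1), (abc): (1)*(0), (acb): (1)*(0)
so (chi_1 * chi_4) takes values
  {e} -> 3, (ab)(cd) -> -1, (abc) -> 0, (acb) -> 0.
Now take the inner product of this character with each irreducible chi from the table, <chi_1*chi_4, chi> = (1/12) sum_C |C| (chi_1*chi_4)(C) conj(chi(C)):
  <chi_1*chi_4, chi_1> = (1/12)[1*(3)*conj(1) + 3*(-1)*conj(1) + 4*(0)*conj(1) + 4*(0)*conj(1)]
      = (1/12)[(3) + (-3) + (0) + (0)] = 0/12 = 0
  <chi_1*chi_4, chi_2> = (1/12)[1*(3)*conj(1) + 3*(-1)*conj(1) + 4*(0)*conj(exp(2*I*pi/3)) + 4*(0)*conj(exp(-2*I*pi/3))]
      = (1/12)[(3) + (-3) + (0) + (0)] = 0/12 = 0
  <chi_1*chi_4, chi_3> = (1/12)[1*(3)*conj(1) + 3*(-1)*conj(1) + 4*(0)*conj(exp(-2*I*pi/3)) + 4*(0)*conj(exp(2*I*pi/3))]
      = (1/12)[(3) + (-3) + (0) + (0)] = 0/12 = 0
  <chi_1*chi_4, chi_4> = (1/12)[1*(3)*conj(3) + 3*(-1)*conj(-1) + 4*(0)*conj(0) + 4*(0)*conj(0)]
      = (1/12)[(9) + (3) + (0) + (0)] = 12/12 = 1
(Exp terms are combined using exp(i*s)*conj(exp(i*t)) = exp(i*(s-t)), and sums of them are collapsed using the identity that for every m > 1 the m distinct m-th roots of unity sum to 0, e.g. 1 + exp(2*I*pi/3) + exp(-2*I*pi/3) = 0.)
Hence the multiplicities are chi_4: 1. Dimension check: dim(chi_1)*dim(chi_4) = 1*3 = 3 and sum (mult * dim) = 1*3 = 3.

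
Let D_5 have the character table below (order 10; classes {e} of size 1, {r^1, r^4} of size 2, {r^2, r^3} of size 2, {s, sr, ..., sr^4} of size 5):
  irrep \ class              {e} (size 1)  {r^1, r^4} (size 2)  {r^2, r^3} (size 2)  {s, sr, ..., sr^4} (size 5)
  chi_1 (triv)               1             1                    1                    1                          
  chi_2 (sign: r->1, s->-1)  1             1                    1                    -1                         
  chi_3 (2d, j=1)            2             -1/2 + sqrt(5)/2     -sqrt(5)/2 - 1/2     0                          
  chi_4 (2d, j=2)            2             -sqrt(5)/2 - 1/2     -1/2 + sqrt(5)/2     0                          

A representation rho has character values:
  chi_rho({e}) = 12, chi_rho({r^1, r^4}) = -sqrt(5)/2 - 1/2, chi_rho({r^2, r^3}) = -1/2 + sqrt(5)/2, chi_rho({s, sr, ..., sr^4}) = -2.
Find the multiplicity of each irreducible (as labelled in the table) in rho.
Multiplicities: chi_1: 0, chi_2: 2, chi_3: 2, chi_4: 3.

Argument: Use <chi_rho, chi> = (1/|G|) sum_C |C| * chi_rho(C) * conj(chi(C)) with |G| = 10 for each irreducible chi in the table:
  <chi_rho, chi_1> = (1/10)[1*(12)*conj(1) + 2*(-sqrt(5)/2 - 1/2)*conj(1) + 2*(-1/2 + sqrt(5)/2)*conj(1) + 5*(-2)*conj(1)]
      = (1/10)[(12) + (-sqrt(5) - 1) + (-1 + sqrt(5)) + (-10)] = 0/10 = 0
  <chi_rho, chi_2> = (1/10)[1*(12)*conj(1) + 2*(-sqrt(5)/2 - 1/2)*conj(1) + 2*(-1/2 + sqrt(5)/2)*conj(1) + 5*(-2)*conj(-1)]
      = (1/10)[(12) + (-sqrt(5) - 1) + (-1 + sqrt(5)) + (10)] = 20/10 = 2
  <chi_rho, chi_3> = (1/10)[1*(12)*conj(2) + 2*(-sqrt(5)/2 - 1/2)*conj(-1/2 + sqrt(5)/2) + 2*(-1/2 + sqrt(5)/2)*conj(-sqrt(5)/2 - 1/2) + 5*(-2)*conj(0)]
      = (1/10)[(24) + (-2) + (-2) + (0)] = 20/10 = 2
  <chi_rho, chi_4> = (1/10)[1*(12)*conj(2) + 2*(-sqrt(5)/2 - 1/2)*conj(-sqrt(5)/2 - 1/2) + 2*(-1/2 + sqrt(5)/2)*conj(-1/2 + sqrt(5)/2) + 5*(-2)*conj(0)]
      = (1/10)[(24) + (sqrt(5) + 3) + (3 - sqrt(5)) + (0)] = 30/10 = 3
Dimension check: dim(rho) = sum (mult * dim) = 0*1 + 2*1 + 2*2 + 3*2 = 12 = chi_rho(e) = 12.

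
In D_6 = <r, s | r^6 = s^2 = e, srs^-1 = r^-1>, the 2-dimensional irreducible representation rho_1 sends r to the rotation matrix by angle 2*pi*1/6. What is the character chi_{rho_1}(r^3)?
chi_{rho_1}(r^3) = 2*cos(2*pi*1*3/6) = -2

Justification: rho_1(r^3) is rotation by angle 2*pi*1*3/6, whose trace is 2*cos(2*pi*1*3/6) = -2.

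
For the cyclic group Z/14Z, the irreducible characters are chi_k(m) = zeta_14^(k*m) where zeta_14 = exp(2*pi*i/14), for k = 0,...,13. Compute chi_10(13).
chi_10(13) = zeta_14^130 = exp(4*I*pi/7)

Argument: chi_10(13) = zeta_14^(10*13) = zeta_14^130. Since zeta_14^14 = 1, this equals zeta_14^4 = exp(2*pi*i*4/14) = exp(4*I*pi/7).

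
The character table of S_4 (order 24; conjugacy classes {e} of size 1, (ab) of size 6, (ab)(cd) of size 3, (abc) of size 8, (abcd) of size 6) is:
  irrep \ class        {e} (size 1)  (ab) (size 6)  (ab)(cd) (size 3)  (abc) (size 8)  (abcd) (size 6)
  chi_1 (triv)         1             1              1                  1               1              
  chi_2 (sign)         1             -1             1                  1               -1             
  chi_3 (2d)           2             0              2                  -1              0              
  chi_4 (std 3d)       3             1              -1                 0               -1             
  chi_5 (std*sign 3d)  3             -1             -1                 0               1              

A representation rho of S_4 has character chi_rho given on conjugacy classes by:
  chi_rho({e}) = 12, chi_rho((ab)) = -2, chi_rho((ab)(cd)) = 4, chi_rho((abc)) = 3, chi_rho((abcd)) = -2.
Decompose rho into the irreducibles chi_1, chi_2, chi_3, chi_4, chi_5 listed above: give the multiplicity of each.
Multiplicities: chi_1: 1, chi_2: 3, chi_3: 1, chi_4: 1, chi_5: 1.

Solution. Use <chi_rho, chi> = (1/|G|) sum_C |C| * chi_rho(C) * conj(chi(C)) with |G| = 24 for each irreducible chi in the table:
  <chi_rho, chi_1> = (1/24)[1*(12)*conj(1) + 6*(-2)*conj(1) + 3*(4)*conj(1) + 8*(3)*conj(1) + 6*(-2)*conj(1)]
      = (1/24)[(12) + (-12) + (12) + (24) + (-12)] = 24/24 = 1
  <chi_rho, chi_2> = (1/24)[1*(12)*conj(1) + 6*(-2)*conj(-1) + 3*(4)*conj(1) + 8*(3)*conj(1) + 6*(-2)*conj(-1)]
      = (1/24)[(12) + (12) + (12) + (24) + (12)] = 72/24 = 3
  <chi_rho, chi_3> = (1/24)[1*(12)*conj(2) + 6*(-2)*conj(0) + 3*(4)*conj(2) + 8*(3)*conj(-1) + 6*(-2)*conj(0)]
      = (1/24)[(24) + (0) + (24) + (-24) + (0)] = 24/24 = 1
  <chi_rho, chi_4> = (1/24)[1*(12)*conj(3) + 6*(-2)*conj(1) + 3*(4)*conj(-1) + 8*(3)*conj(0) + 6*(-2)*conj(-1)]
      = (1/24)[(36) + (-12) + (-12) + (0) + (12)] = 24/24 = 1
  <chi_rho, chi_5> = (1/24)[1*(12)*conj(3) + 6*(-2)*conj(-1) + 3*(4)*conj(-1) + 8*(3)*conj(0) + 6*(-2)*conj(1)]
      = (1/24)[(36) + (12) + (-12) + (0) + (-12)] = 24/24 = 1
Dimension check: dim(rho) = sum (mult * dim) = 1*1 + 3*1 + 1*2 + 1*3 + 1*3 = 12 = chi_rho(e) = 12.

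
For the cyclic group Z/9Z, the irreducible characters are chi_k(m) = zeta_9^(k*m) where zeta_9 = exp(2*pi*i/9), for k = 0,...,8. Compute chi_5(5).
chi_5(5) = zeta_9^25 = exp(-4*I*pi/9)

Why: chi_5(5) = zeta_9^(5*5) = zeta_9^25. Since zeta_9^9 = 1, this equals zeta_9^7 = exp(2*pi*i*7/9) = exp(-4*I*pi/9).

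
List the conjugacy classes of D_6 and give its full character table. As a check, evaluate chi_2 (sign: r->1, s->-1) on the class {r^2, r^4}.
Conjugacy classes: {e} of size 1, {r^3} of size 1, {r^1, r^5} of size 2, {r^2, r^4} of size 2, {s, sr^2, ...} of size 3, {sr, sr^3, ...} of size 3.
Character table:
  irrep \ class              {e} (size 1)  {r^3} (size 1)  {r^1, r^5} (size 2)  {r^2, r^4} (size 2)  {s, sr^2, ...} (size 3)  {sr, sr^3, ...} (size 3)
  chi_1 (triv)               1             1               1                    1                    1                        1                       
  chi_2 (sign: r->1, s->-1)  1             1               1                    1                    -1                       -1                      
  chi_3 (r->-1, s->1)        1             -1              -1                   1                    1                        -1                      
  chi_4 (r->-1, s->-1)       1             -1              -1                   1                    -1                       1                       
  chi_5 (2d, j=1)            2             -2              1                    -1                   0                        0                       
  chi_6 (2d, j=2)            2             2               -1                   -1                   0                        0                       

Spot check: chi_2 (sign: r->1, s->-1) on {r^2, r^4} = 1.

Details: D_6 has order 2*6 = 12 with 6 conjugacy classes, hence 6 irreducibles. Sum of squared dims 1 + 1 + 1 + 1 + 4 + 4 = 12 = |G|. Linear characters come from the abelianisation; the 2-dimensional irreps have character r^k -> 2*cos(2*pi*j*k/6), reflections -> 0.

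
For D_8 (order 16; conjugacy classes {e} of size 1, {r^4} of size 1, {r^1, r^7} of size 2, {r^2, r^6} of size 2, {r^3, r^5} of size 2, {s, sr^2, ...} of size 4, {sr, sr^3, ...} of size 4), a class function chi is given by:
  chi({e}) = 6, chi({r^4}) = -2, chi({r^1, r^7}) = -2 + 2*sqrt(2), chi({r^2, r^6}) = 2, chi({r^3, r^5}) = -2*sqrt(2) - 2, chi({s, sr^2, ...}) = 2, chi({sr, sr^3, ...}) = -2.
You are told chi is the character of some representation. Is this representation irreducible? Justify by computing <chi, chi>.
Not irreducible (reducible): <chi, chi> = 8 > 1.

Derivation: <chi, chi> = (1/|G|) sum_C |C| * |chi(C)|^2 = (1/16)[1*|6|^2 + 1*|-2|^2 + 2*|-2 + 2*sqrt(2)|^2 + 2*|2|^2 + 2*|-2*sqrt(2) - 2|^2 + 4*|2|^2 + 4*|-2|^2]
  = (1/16)[(36) + (4) + (24 - 16*sqrt(2)) + (8) + (16*sqrt(2) + 24) + (16) + (16)] = 128/16 = 8.
A character is irreducible iff <chi, chi> = 1, so this representation is reducible.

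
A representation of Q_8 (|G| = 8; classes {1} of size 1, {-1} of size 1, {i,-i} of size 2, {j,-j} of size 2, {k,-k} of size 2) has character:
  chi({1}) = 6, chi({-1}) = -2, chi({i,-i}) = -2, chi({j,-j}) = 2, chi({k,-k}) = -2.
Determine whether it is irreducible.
Not irreducible (reducible): <chi, chi> = 8 > 1.

Working: <chi, chi> = (1/|G|) sum_C |C| * |chi(C)|^2 = (1/8)[1*|6|^2 + 1*|-2|^2 + 2*|-2|^2 + 2*|2|^2 + 2*|-2|^2]
  = (1/8)[(36) + (4) + (8) + (8) + (8)] = 64/8 = 8.
A character is irreducible iff <chi, chi> = 1, so this representation is reducible.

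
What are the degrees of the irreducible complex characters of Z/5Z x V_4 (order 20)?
Dimensions: 1, 1, 1, 1, 1, 1, 1, 1, 1, 1, 1, 1, 1, 1, 1, 1, 1, 1, 1, 1

Proof sketch: There are 20 irreducibles (= number of conjugacy classes). Their dimensions d_i satisfy sum d_i^2 = |G| = 20: 1 + 1 + 1 + 1 + 1 + 1 + 1 + 1 + 1 + 1 + 1 + 1 + 1 + 1 + 1 + 1 + 1 + 1 + 1 + 1 = 20. (For the product with Z/5Z: each of the 5 1-dim characters of Z/5Z tensors with each irrep of V_4, giving 5 copies of each V_4-dimension.)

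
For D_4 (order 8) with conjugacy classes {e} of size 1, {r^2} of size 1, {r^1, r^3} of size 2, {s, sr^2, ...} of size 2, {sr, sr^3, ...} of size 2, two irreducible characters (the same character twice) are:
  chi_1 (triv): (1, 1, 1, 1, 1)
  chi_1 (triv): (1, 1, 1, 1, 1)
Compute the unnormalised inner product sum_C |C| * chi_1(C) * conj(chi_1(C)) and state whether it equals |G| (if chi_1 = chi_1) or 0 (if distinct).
Sum = 8 = |G| = 8; so <chi_1, chi_1> = 1 (norm-1 confirms irreducibility).

Working: Compute term by term over conjugacy classes (|C| * chi_1(C) * conj(chi_1(C))):
  1*(1)*conj(1) + 1*(1)*conj(1) + 2*(1)*conj(1) + 2*(1)*conj(1) + 2*(1)*conj(1)
  = (1) + (1) + (2) + (2) + (2)
  = 8.
Dividing by |G| = 8 gives 8/8 = 1, matching the row-orthogonality relation <chi_1, chi_1> = [chi_1 = chi_1].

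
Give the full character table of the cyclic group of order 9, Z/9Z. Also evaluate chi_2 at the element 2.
Character table of Z/9Z (irreps indexed chi_0,...,chi_8 with chi_k(m) = zeta_9^(k*m), zeta_9 = exp(2*pi*i/9)):
  irrep \ class  {0} (size 1)  {1} (size 1)    {2} (size 1)    {3} (size 1)    {4} (size 1)    {5} (size 1)    {6} (size 1)    {7} (size 1)    {8} (size 1)  
  chi_0          1             1               1               1               1               1               1               1               1             
  chi_1          1             exp(2*I*pi/9)   exp(4*I*pi/9)   exp(2*I*pi/3)   exp(8*I*pi/9)   exp(-8*I*pi/9)  exp(-2*I*pi/3)  exp(-4*I*pi/9)  exp(-2*I*pi/9)
  chi_2          1             exp(4*I*pi/9)   exp(8*I*pi/9)   exp(-2*I*pi/3)  exp(-2*I*pi/9)  exp(2*I*pi/9)   exp(2*I*pi/3)   exp(-8*I*pi/9)  exp(-4*I*pi/9)
  chi_3          1             exp(2*I*pi/3)   exp(-2*I*pi/3)  1               exp(2*I*pi/3)   exp(-2*I*pi/3)  1               exp(2*I*pi/3)   exp(-2*I*pi/3)
  chi_4          1             exp(8*I*pi/9)   exp(-2*I*pi/9)  exp(2*I*pi/3)   exp(-4*I*pi/9)  exp(4*I*pi/9)   exp(-2*I*pi/3)  exp(2*I*pi/9)   exp(-8*I*pi/9)
  chi_5          1             exp(-8*I*pi/9)  exp(2*I*pi/9)   exp(-2*I*pi/3)  exp(4*I*pi/9)   exp(-4*I*pi/9)  exp(2*I*pi/3)   exp(-2*I*pi/9)  exp(8*I*pi/9) 
  chi_6          1             exp(-2*I*pi/3)  exp(2*I*pi/3)   1               exp(-2*I*pi/3)  exp(2*I*pi/3)   1               exp(-2*I*pi/3)  exp(2*I*pi/3) 
  chi_7          1             exp(-4*I*pi/9)  exp(-8*I*pi/9)  exp(2*I*pi/3)   exp(2*I*pi/9)   exp(-2*I*pi/9)  exp(-2*I*pi/3)  exp(8*I*pi/9)   exp(4*I*pi/9) 
  chi_8          1             exp(-2*I*pi/9)  exp(-4*I*pi/9)  exp(-2*I*pi/3)  exp(-8*I*pi/9)  exp(8*I*pi/9)   exp(2*I*pi/3)   exp(4*I*pi/9)   exp(2*I*pi/9) 

Spot check: chi_2(2) = zeta_9^(2*2) = zeta_9^4 = exp(8*I*pi/9).

Argument: Z/9Z is abelian, so all 9 irreducible complex representations are 1-dimensional. They are given by chi_k(m) = zeta_9^(k*m) for k = 0,...,8. Row orthogonality: sum_m chi_k(m) conj(chi_l(m)) = 9 * [k = l].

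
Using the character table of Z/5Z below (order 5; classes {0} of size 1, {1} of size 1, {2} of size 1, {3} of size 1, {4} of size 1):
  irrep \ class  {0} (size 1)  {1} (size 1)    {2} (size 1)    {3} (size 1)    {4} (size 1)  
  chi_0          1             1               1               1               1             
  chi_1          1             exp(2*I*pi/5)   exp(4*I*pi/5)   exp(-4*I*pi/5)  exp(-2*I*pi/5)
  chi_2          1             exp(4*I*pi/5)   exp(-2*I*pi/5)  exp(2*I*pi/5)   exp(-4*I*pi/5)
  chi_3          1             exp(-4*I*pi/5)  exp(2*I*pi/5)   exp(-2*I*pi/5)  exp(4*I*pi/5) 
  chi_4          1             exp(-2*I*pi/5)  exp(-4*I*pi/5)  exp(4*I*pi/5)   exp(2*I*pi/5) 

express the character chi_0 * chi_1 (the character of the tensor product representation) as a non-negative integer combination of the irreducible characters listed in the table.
chi_0 tensor chi_1 = chi_1 (all other irreducibles have multiplicity 0).

Working: The character of a tensor product is the pointwise product (chi_0 * chi_1)(C) = chi_0(C) * chi_1(C):
  {0}: (1)*(1), {1}: (1)*(exp(2*I*pi/5)), {2}: (1)*(exp(4*I*pi/5)), {3}: (1)*(exp(-4*I*pi/5)), {4}: (1)*(exp(-2*I*pi/5))
so (chi_0 * chi_1) takes values
  {0} -> 1, {1} -> exp(2*I*pi/5), {2} -> exp(4*I*pi/5), {3} -> exp(-4*I*pi/5), {4} -> exp(-2*I*pi/5).
Now take the inner product of this character with each irreducible chi from the table, <chi_0*chi_1, chi> = (1/5) sum_C |C| (chi_0*chi_1)(C) conj(chi(C)):
  <chi_0*chi_1, chi_0> = (1/5)[1*(1)*conj(1) + 1*(exp(2*I*pi/5))*conj(1) + 1*(exp(4*I*pi/5))*conj(1) + 1*(exp(-4*I*pi/5))*conj(1) + 1*(exp(-2*I*pi/5))*conj(1)]
      = (1/5)[(1) + (exp(2*I*pi/5)) + (exp(4*I*pi/5)) + (exp(-4*I*pi/5)) + (exp(-2*I*pi/5))] = 0/5 = 0
  <chi_0*chi_1, chi_1> = (1/5)[1*(1)*conj(1) + 1*(exp(2*I*pi/5))*conj(exp(2*I*pi/5)) + 1*(exp(4*I*pi/5))*conj(exp(4*I*pi/5)) + 1*(exp(-4*I*pi/5))*conj(exp(-4*I*pi/5)) + 1*(exp(-2*I*pi/5))*conj(exp(-2*I*pi/5))]
      = (1/5)[(1) + (1) + (1) + (1) + (1)] = 5/5 = 1
  <chi_0*chi_1, chi_2> = (1/5)[1*(1)*conj(1) + 1*(exp(2*I*pi/5))*conj(exp(4*I*pi/5)) + 1*(exp(4*I*pi/5))*conj(exp(-2*I*pi/5)) + 1*(exp(-4*I*pi/5))*conj(exp(2*I*pi/5)) + 1*(exp(-2*I*pi/5))*conj(exp(-4*I*pi/5))]
      = (1/5)[(1) + (exp(-2*I*pi/5)) + (exp(-4*I*pi/5)) + (exp(4*I*pi/5)) + (exp(2*I*pi/5))] = 0/5 = 0
  <chi_0*chi_1, chi_3> = (1/5)[1*(1)*conj(1) + 1*(exp(2*I*pi/5))*conj(exp(-4*I*pi/5)) + 1*(exp(4*I*pi/5))*conj(exp(2*I*pi/5)) + 1*(exp(-4*I*pi/5))*conj(exp(-2*I*pi/5)) + 1*(exp(-2*I*pi/5))*conj(exp(4*I*pi/5))]
      = (1/5)[(1) + (exp(-4*I*pi/5)) + (exp(2*I*pi/5)) + (exp(-2*I*pi/5)) + (exp(4*I*pi/5))] = 0/5 = 0
  <chi_0*chi_1, chi_4> = (1/5)[1*(1)*conj(1) + 1*(exp(2*I*pi/5))*conj(exp(-2*I*pi/5)) + 1*(exp(4*I*pi/5))*conj(exp(-4*I*pi/5)) + 1*(exp(-4*I*pi/5))*conj(exp(4*I*pi/5)) + 1*(exp(-2*I*pi/5))*conj(exp(2*I*pi/5))]
      = (1/5)[(1) + (exp(4*I*pi/5)) + (exp(-2*I*pi/5)) + (exp(2*I*pi/5)) + (exp(-4*I*pi/5))] = 0/5 = 0
(Exp terms are combined using exp(i*s)*conj(exp(i*t)) = exp(i*(s-t)), and sums of them are collapsed using the identity that for every m > 1 the m distinct m-th roots of unity sum to 0, e.g. 1 + exp(2*I*pi/3) + exp(-2*I*pi/3) = 0.)
Hence the multiplicities are chi_1: 1. Dimension check: dim(chi_0)*dim(chi_1) = 1*1 = 1 and sum (mult * dim) = 1*1 = 1.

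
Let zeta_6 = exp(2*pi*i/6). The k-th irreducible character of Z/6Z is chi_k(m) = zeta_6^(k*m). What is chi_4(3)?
chi_4(3) = zeta_6^12 = 1

Working: chi_4(3) = zeta_6^(4*3) = zeta_6^12. Since zeta_6^6 = 1, this equals zeta_6^0 = exp(2*pi*i*0/6) = 1.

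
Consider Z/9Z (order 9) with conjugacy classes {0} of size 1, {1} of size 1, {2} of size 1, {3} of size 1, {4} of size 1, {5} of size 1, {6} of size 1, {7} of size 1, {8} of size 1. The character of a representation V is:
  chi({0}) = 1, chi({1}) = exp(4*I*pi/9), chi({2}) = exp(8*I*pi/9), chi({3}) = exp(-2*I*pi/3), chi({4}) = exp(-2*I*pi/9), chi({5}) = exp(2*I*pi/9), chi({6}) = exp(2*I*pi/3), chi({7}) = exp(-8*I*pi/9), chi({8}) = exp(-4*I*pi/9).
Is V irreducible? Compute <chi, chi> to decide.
Irreducible: <chi, chi> = 1.

Argument: <chi, chi> = (1/|G|) sum_C |C| * |chi(C)|^2 = (1/9)[1*|1|^2 + 1*|exp(4*I*pi/9)|^2 + 1*|exp(8*I*pi/9)|^2 + 1*|exp(-2*I*pi/3)|^2 + 1*|exp(-2*I*pi/9)|^2 + 1*|exp(2*I*pi/9)|^2 + 1*|exp(2*I*pi/3)|^2 + 1*|exp(-8*I*pi/9)|^2 + 1*|exp(-4*I*pi/9)|^2]
  = (1/9)[(1) + (1) + (1) + (1) + (1) + (1) + (1) + (1) + (1)] = 9/9 = 1.
(Exp terms are combined using exp(i*s)*conj(exp(i*t)) = exp(i*(s-t)), and sums of them are collapsed using the identity that for every m > 1 the m distinct m-th roots of unity sum to 0, e.g. 1 + exp(2*I*pi/3) + exp(-2*I*pi/3) = 0.)
A character is irreducible iff <chi, chi> = 1, so this representation is irreducible.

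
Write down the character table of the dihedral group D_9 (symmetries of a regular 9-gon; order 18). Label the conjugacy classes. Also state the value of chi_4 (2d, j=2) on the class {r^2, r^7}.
Conjugacy classes: {e} of size 1, {r^1, r^8} of size 2, {r^2, r^7} of size 2, {r^3, r^6} of size 2, {r^4, r^5} of size 2, {s, sr, ..., sr^8} of size 9.
Character table:
  irrep \ class              {e} (size 1)  {r^1, r^8} (size 2)  {r^2, r^7} (size 2)  {r^3, r^6} (size 2)  {r^4, r^5} (size 2)  {s, sr, ..., sr^8} (size 9)
  chi_1 (triv)               1             1                    1                    1                    1                    1                          
  chi_2 (sign: r->1, s->-1)  1             1                    1                    1                    1                    -1                         
  chi_3 (2d, j=1)            2             2*cos(2*pi/9)        2*cos(4*pi/9)        -1                   -2*cos(pi/9)         0                          
  chi_4 (2d, j=2)            2             2*cos(4*pi/9)        -2*cos(pi/9)         -1                   2*cos(2*pi/9)        0                          
  chi_5 (2d, j=3)            2             -1                   -1                   2                    -1                   0                          
  chi_6 (2d, j=4)            2             -2*cos(pi/9)         2*cos(2*pi/9)        -1                   2*cos(4*pi/9)        0                          

Spot check: chi_4 (2d, j=2) on {r^2, r^7} = -2*cos(pi/9).

Solution. D_9 has order 2*9 = 18 with 6 conjugacy classes, hence 6 irreducibles. Sum of squared dims 1 + 1 + 4 + 4 + 4 + 4 = 18 = |G|. Linear characters come from the abelianisation; the 2-dimensional irreps have character r^k -> 2*cos(2*pi*j*k/9), reflections -> 0.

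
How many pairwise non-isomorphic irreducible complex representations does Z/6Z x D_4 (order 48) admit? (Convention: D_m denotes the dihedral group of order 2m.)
30

Derivation: The number of irreducible complex representations of a finite group equals its number of conjugacy classes. For a direct product, #classes(G x H) = #classes(G) * #classes(H). Z/6Z has 6 classes (abelian), D_4 has 5 classes, so 6 * 5 = 30, so Z/6Z x D_4 (order 48) has exactly 30 irreducible complex representations.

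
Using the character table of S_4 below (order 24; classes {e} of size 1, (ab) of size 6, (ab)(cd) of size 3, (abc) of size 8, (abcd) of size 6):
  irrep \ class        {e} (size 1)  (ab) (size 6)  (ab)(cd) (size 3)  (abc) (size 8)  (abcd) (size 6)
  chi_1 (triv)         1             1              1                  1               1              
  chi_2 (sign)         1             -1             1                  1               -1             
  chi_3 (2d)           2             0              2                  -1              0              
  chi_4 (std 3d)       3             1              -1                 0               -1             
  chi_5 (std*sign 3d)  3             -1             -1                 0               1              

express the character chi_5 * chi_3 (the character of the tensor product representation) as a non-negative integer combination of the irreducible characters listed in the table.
chi_5 tensor chi_3 = chi_4 + chi_5 (all other irreducibles have multiplicity 0).

Reasoning: The character of a tensor product is the pointwise product (chi_5 * chi_3)(C) = chi_5(C) * chi_3(C):
  {e}: (3)*(2), (ab): (-1)*(0), (ab)(cd): (-1)*(2), (abc): (0)*(-1), (abcd): (1)*(0)
so (chi_5 * chi_3) takes values
  {e} -> 6, (ab) -> 0, (ab)(cd) -> -2, (abc) -> 0, (abcd) -> 0.
Now take the inner product of this character with each irreducible chi from the table, <chi_5*chi_3, chi> = (1/24) sum_C |C| (chi_5*chi_3)(C) conj(chi(C)):
  <chi_5*chi_3, chi_1> = (1/24)[1*(6)*conj(1) + 6*(0)*conj(1) + 3*(-2)*conj(1) + 8*(0)*conj(1) + 6*(0)*conj(1)]
      = (1/24)[(6) + (0) + (-6) + (0) + (0)] = 0/24 = 0
  <chi_5*chi_3, chi_2> = (1/24)[1*(6)*conj(1) + 6*(0)*conj(-1) + 3*(-2)*conj(1) + 8*(0)*conj(1) + 6*(0)*conj(-1)]
      = (1/24)[(6) + (0) + (-6) + (0) + (0)] = 0/24 = 0
  <chi_5*chi_3, chi_3> = (1/24)[1*(6)*conj(2) + 6*(0)*conj(0) + 3*(-2)*conj(2) + 8*(0)*conj(-1) + 6*(0)*conj(0)]
      = (1/24)[(12) + (0) + (-12) + (0) + (0)] = 0/24 = 0
  <chi_5*chi_3, chi_4> = (1/24)[1*(6)*conj(3) + 6*(0)*conj(1) + 3*(-2)*conj(-1) + 8*(0)*conj(0) + 6*(0)*conj(-1)]
      = (1/24)[(18) + (0) + (6) + (0) + (0)] = 24/24 = 1
  <chi_5*chi_3, chi_5> = (1/24)[1*(6)*conj(3) + 6*(0)*conj(-1) + 3*(-2)*conj(-1) + 8*(0)*conj(0) + 6*(0)*conj(1)]
      = (1/24)[(18) + (0) + (6) + (0) + (0)] = 24/24 = 1
Hence the multiplicities are chi_4: 1, chi_5: 1. Dimension check: dim(chi_5)*dim(chi_3) = 3*2 = 6 and sum (mult * dim) = 1*3 + 1*3 = 6.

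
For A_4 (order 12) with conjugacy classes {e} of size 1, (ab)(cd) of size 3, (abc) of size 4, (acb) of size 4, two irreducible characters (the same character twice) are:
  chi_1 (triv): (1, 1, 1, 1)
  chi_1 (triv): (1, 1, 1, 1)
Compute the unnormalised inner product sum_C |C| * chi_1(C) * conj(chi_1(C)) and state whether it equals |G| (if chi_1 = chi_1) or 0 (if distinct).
Sum = 12 = |G| = 12; so <chi_1, chi_1> = 1 (norm-1 confirms irreducibility).

Argument: Compute term by term over conjugacy classes (|C| * chi_1(C) * conj(chi_1(C))):
  1*(1)*conj(1) + 3*(1)*conj(1) + 4*(1)*conj(1) + 4*(1)*conj(1)
  = (1) + (3) + (4) + (4)
  = 12.
(Exp terms are combined using exp(i*s)*conj(exp(i*t)) = exp(i*(s-t)), and sums of them are collapsed using the identity that for every m > 1 the m distinct m-th roots of unity sum to 0, e.g. 1 + exp(2*I*pi/3) + exp(-2*I*pi/3) = 0.)
Dividing by |G| = 12 gives 12/12 = 1, matching the row-orthogonality relation <chi_1, chi_1> = [chi_1 = chi_1].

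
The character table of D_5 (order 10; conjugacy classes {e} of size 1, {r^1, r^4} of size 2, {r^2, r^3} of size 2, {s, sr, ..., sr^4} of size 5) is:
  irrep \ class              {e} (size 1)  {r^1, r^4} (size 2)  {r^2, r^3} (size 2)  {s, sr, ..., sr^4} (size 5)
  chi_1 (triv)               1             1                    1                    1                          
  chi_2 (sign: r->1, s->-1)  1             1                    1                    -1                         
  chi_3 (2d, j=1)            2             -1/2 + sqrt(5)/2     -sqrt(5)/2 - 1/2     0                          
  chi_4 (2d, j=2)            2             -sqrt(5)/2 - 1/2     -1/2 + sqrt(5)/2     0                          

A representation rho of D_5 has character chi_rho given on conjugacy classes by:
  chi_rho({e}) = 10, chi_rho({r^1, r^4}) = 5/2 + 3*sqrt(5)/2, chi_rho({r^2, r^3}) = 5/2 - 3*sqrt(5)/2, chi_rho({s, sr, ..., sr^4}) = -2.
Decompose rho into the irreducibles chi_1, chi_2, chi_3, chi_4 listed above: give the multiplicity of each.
Multiplicities: chi_1: 1, chi_2: 3, chi_3: 3, chi_4: 0.

Use <chi_rho, chi> = (1/|G|) sum_C |C| * chi_rho(C) * conj(chi(C)) with |G| = 10 for each irreducible chi in the table:
  <chi_rho, chi_1> = (1/10)[1*(10)*conj(1) + 2*(5/2 + 3*sqrt(5)/2)*conj(1) + 2*(5/2 - 3*sqrt(5)/2)*conj(1) + 5*(-2)*conj(1)]
      = (1/10)[(10) + (5 + 3*sqrt(5)) + (5 - 3*sqrt(5)) + (-10)] = 10/10 = 1
  <chi_rho, chi_2> = (1/10)[1*(10)*conj(1) + 2*(5/2 + 3*sqrt(5)/2)*conj(1) + 2*(5/2 - 3*sqrt(5)/2)*conj(1) + 5*(-2)*conj(-1)]
      = (1/10)[(10) + (5 + 3*sqrt(5)) + (5 - 3*sqrt(5)) + (10)] = 30/10 = 3
  <chi_rho, chi_3> = (1/10)[1*(10)*conj(2) + 2*(5/2 + 3*sqrt(5)/2)*conj(-1/2 + sqrt(5)/2) + 2*(5/2 - 3*sqrt(5)/2)*conj(-sqrt(5)/2 - 1/2) + 5*(-2)*conj(0)]
      = (1/10)[(20) + (sqrt(5) + 5) + (5 - sqrt(5)) + (0)] = 30/10 = 3
  <chi_rho, chi_4> = (1/10)[1*(10)*conj(2) + 2*(5/2 + 3*sqrt(5)/2)*conj(-sqrt(5)/2 - 1/2) + 2*(5/2 - 3*sqrt(5)/2)*conj(-1/2 + sqrt(5)/2) + 5*(-2)*conj(0)]
      = (1/10)[(20) + (-10 - 4*sqrt(5)) + (-10 + 4*sqrt(5)) + (0)] = 0/10 = 0
Dimension check: dim(rho) = sum (mult * dim) = 1*1 + 3*1 + 3*2 + 0*2 = 10 = chi_rho(e) = 10.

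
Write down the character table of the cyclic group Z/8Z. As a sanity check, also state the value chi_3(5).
Character table of Z/8Z (irreps indexed chi_0,...,chi_7 with chi_k(m) = zeta_8^(k*m), zeta_8 = exp(2*pi*i/8)):
  irrep \ class  {0} (size 1)  {1} (size 1)    {2} (size 1)  {3} (size 1)    {4} (size 1)  {5} (size 1)    {6} (size 1)  {7} (size 1)  
  chi_0          1             1               1             1               1             1               1             1             
  chi_1          1             exp(I*pi/4)     I             exp(3*I*pi/4)   -1            exp(-3*I*pi/4)  -I            exp(-I*pi/4)  
  chi_2          1             I               -1            -I              1             I               -1            -I            
  chi_3          1             exp(3*I*pi/4)   -I            exp(I*pi/4)     -1            exp(-I*pi/4)    I             exp(-3*I*pi/4)
  chi_4          1             -1              1             -1              1             -1              1             -1            
  chi_5          1             exp(-3*I*pi/4)  I             exp(-I*pi/4)    -1            exp(I*pi/4)     -I            exp(3*I*pi/4) 
  chi_6          1             -I              -1            I               1             -I              -1            I             
  chi_7          1             exp(-I*pi/4)    -I            exp(-3*I*pi/4)  -1            exp(3*I*pi/4)   I             exp(I*pi/4)   

Spot check: chi_3(5) = zeta_8^(3*5) = zeta_8^15 = exp(-I*pi/4).

Solution. Z/8Z is abelian, so all 8 irreducible complex representations are 1-dimensional. They are given by chi_k(m) = zeta_8^(k*m) for k = 0,...,7. Row orthogonality: sum_m chi_k(m) conj(chi_l(m)) = 8 * [k = l].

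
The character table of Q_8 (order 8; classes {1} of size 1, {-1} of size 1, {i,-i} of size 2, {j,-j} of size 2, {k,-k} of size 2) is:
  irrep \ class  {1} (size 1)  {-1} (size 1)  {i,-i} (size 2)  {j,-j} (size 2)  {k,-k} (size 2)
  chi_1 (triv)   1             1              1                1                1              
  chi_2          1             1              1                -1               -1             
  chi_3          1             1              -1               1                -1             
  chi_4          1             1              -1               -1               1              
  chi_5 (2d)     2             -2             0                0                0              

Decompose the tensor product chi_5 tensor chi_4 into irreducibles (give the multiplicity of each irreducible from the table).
chi_5 tensor chi_4 = chi_5 (all other irreducibles have multiplicity 0).

Argument: The character of a tensor product is the pointwise product (chi_5 * chi_4)(C) = chi_5(C) * chi_4(C):
  {1}: (2)*(1), {-1}: (-2)*(1), {i,-i}: (0)*(-1), {j,-j}: (0)*(-1), {k,-k}: (0)*(1)
so (chi_5 * chi_4) takes values
  {1} -> 2, {-1} -> -2, {i,-i} -> 0, {j,-j} -> 0, {k,-k} -> 0.
Now take the inner product of this character with each irreducible chi from the table, <chi_5*chi_4, chi> = (1/8) sum_C |C| (chi_5*chi_4)(C) conj(chi(C)):
  <chi_5*chi_4, chi_1> = (1/8)[1*(2)*conj(1) + 1*(-2)*conj(1) + 2*(0)*conj(1) + 2*(0)*conj(1) + 2*(0)*conj(1)]
      = (1/8)[(2) + (-2) + (0) + (0) + (0)] = 0/8 = 0
  <chi_5*chi_4, chi_2> = (1/8)[1*(2)*conj(1) + 1*(-2)*conj(1) + 2*(0)*conj(1) + 2*(0)*conj(-1) + 2*(0)*conj(-1)]
      = (1/8)[(2) + (-2) + (0) + (0) + (0)] = 0/8 = 0
  <chi_5*chi_4, chi_3> = (1/8)[1*(2)*conj(1) + 1*(-2)*conj(1) + 2*(0)*conj(-1) + 2*(0)*conj(1) + 2*(0)*conj(-1)]
      = (1/8)[(2) + (-2) + (0) + (0) + (0)] = 0/8 = 0
  <chi_5*chi_4, chi_4> = (1/8)[1*(2)*conj(1) + 1*(-2)*conj(1) + 2*(0)*conj(-1) + 2*(0)*conj(-1) + 2*(0)*conj(1)]
      = (1/8)[(2) + (-2) + (0) + (0) + (0)] = 0/8 = 0
  <chi_5*chi_4, chi_5> = (1/8)[1*(2)*conj(2) + 1*(-2)*conj(-2) + 2*(0)*conj(0) + 2*(0)*conj(0) + 2*(0)*conj(0)]
      = (1/8)[(4) + (4) + (0) + (0) + (0)] = 8/8 = 1
Hence the multiplicities are chi_5: 1. Dimension check: dim(chi_5)*dim(chi_4) = 2*1 = 2 and sum (mult * dim) = 1*2 = 2.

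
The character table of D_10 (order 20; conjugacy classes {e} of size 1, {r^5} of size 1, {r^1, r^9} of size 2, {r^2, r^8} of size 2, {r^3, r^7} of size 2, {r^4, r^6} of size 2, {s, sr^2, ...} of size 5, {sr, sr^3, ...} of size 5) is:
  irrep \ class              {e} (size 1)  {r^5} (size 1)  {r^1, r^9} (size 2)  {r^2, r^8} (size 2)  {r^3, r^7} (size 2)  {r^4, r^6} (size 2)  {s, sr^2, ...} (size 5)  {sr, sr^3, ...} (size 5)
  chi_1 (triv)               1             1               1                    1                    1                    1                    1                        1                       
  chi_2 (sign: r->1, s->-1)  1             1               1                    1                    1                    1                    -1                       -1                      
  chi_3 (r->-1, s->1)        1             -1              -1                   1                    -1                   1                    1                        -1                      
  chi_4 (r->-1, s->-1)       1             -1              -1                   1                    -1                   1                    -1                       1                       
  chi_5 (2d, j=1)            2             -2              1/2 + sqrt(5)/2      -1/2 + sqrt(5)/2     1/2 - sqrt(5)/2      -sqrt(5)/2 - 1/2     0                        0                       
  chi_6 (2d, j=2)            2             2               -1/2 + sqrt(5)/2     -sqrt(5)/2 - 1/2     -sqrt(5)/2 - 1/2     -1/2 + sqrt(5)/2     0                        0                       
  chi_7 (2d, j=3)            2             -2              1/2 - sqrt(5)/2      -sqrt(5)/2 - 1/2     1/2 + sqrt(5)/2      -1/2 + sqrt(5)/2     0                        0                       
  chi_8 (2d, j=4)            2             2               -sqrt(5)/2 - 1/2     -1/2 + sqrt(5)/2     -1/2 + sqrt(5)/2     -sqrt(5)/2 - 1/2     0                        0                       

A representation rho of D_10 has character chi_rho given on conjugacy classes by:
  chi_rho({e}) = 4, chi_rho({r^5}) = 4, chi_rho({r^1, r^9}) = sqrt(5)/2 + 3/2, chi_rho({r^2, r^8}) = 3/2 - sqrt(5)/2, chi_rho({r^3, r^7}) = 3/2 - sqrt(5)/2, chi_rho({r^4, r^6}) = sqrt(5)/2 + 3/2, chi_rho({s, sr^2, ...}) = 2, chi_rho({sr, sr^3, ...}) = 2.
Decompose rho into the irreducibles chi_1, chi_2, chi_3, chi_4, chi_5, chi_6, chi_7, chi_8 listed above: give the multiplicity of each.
Multiplicities: chi_1: 2, chi_2: 0, chi_3: 0, chi_4: 0, chi_5: 0, chi_6: 1, chi_7: 0, chi_8: 0.

Proof sketch: Use <chi_rho, chi> = (1/|G|) sum_C |C| * chi_rho(C) * conj(chi(C)) with |G| = 20 for each irreducible chi in the table:
  <chi_rho, chi_1> = (1/20)[1*(4)*conj(1) + 1*(4)*conj(1) + 2*(sqrt(5)/2 + 3/2)*conj(1) + 2*(3/2 - sqrt(5)/2)*conj(1) + 2*(3/2 - sqrt(5)/2)*conj(1) + 2*(sqrt(5)/2 + 3/2)*conj(1) + 5*(2)*conj(1) + 5*(2)*conj(1)]
      = (1/20)[(4) + (4) + (sqrt(5) + 3) + (3 - sqrt(5)) + (3 - sqrt(5)) + (sqrt(5) + 3) + (10) + (10)] = 40/20 = 2
  <chi_rho, chi_2> = (1/20)[1*(4)*conj(1) + 1*(4)*conj(1) + 2*(sqrt(5)/2 + 3/2)*conj(1) + 2*(3/2 - sqrt(5)/2)*conj(1) + 2*(3/2 - sqrt(5)/2)*conj(1) + 2*(sqrt(5)/2 + 3/2)*conj(1) + 5*(2)*conj(-1) + 5*(2)*conj(-1)]
      = (1/20)[(4) + (4) + (sqrt(5) + 3) + (3 - sqrt(5)) + (3 - sqrt(5)) + (sqrt(5) + 3) + (-10) + (-10)] = 0/20 = 0
  <chi_rho, chi_3> = (1/20)[1*(4)*conj(1) + 1*(4)*conj(-1) + 2*(sqrt(5)/2 + 3/2)*conj(-1) + 2*(3/2 - sqrt(5)/2)*conj(1) + 2*(3/2 - sqrt(5)/2)*conj(-1) + 2*(sqrt(5)/2 + 3/2)*conj(1) + 5*(2)*conj(1) + 5*(2)*conj(-1)]
      = (1/20)[(4) + (-4) + (-3 - sqrt(5)) + (3 - sqrt(5)) + (-3 + sqrt(5)) + (sqrt(5) + 3) + (10) + (-10)] = 0/20 = 0
  <chi_rho, chi_4> = (1/20)[1*(4)*conj(1) + 1*(4)*conj(-1) + 2*(sqrt(5)/2 + 3/2)*conj(-1) + 2*(3/2 - sqrt(5)/2)*conj(1) + 2*(3/2 - sqrt(5)/2)*conj(-1) + 2*(sqrt(5)/2 + 3/2)*conj(1) + 5*(2)*conj(-1) + 5*(2)*conj(1)]
      = (1/20)[(4) + (-4) + (-3 - sqrt(5)) + (3 - sqrt(5)) + (-3 + sqrt(5)) + (sqrt(5) + 3) + (-10) + (10)] = 0/20 = 0
  <chi_rho, chi_5> = (1/20)[1*(4)*conj(2) + 1*(4)*conj(-2) + 2*(sqrt(5)/2 + 3/2)*conj(1/2 + sqrt(5)/2) + 2*(3/2 - sqrt(5)/2)*conj(-1/2 + sqrt(5)/2) + 2*(3/2 - sqrt(5)/2)*conj(1/2 - sqrt(5)/2) + 2*(sqrt(5)/2 + 3/2)*conj(-sqrt(5)/2 - 1/2) + 5*(2)*conj(0) + 5*(2)*conj(0)]
      = (1/20)[(8) + (-8) + (4 + 2*sqrt(5)) + (-4 + 2*sqrt(5)) + (4 - 2*sqrt(5)) + (-2*sqrt(5) - 4) + (0) + (0)] = 0/20 = 0
  <chi_rho, chi_6> = (1/20)[1*(4)*conj(2) + 1*(4)*conj(2) + 2*(sqrt(5)/2 + 3/2)*conj(-1/2 + sqrt(5)/2) + 2*(3/2 - sqrt(5)/2)*conj(-sqrt(5)/2 - 1/2) + 2*(3/2 - sqrt(5)/2)*conj(-sqrt(5)/2 - 1/2) + 2*(sqrt(5)/2 + 3/2)*conj(-1/2 + sqrt(5)/2) + 5*(2)*conj(0) + 5*(2)*conj(0)]
      = (1/20)[(8) + (8) + (1 + sqrt(5)) + (1 - sqrt(5)) + (1 - sqrt(5)) + (1 + sqrt(5)) + (0) + (0)] = 20/20 = 1
  <chi_rho, chi_7> = (1/20)[1*(4)*conj(2) + 1*(4)*conj(-2) + 2*(sqrt(5)/2 + 3/2)*conj(1/2 - sqrt(5)/2) + 2*(3/2 - sqrt(5)/2)*conj(-sqrt(5)/2 - 1/2) + 2*(3/2 - sqrt(5)/2)*conj(1/2 + sqrt(5)/2) + 2*(sqrt(5)/2 + 3/2)*conj(-1/2 + sqrt(5)/2) + 5*(2)*conj(0) + 5*(2)*conj(0)]
      = (1/20)[(8) + (-8) + (-sqrt(5) - 1) + (1 - sqrt(5)) + (-1 + sqrt(5)) + (1 + sqrt(5)) + (0) + (0)] = 0/20 = 0
  <chi_rho, chi_8> = (1/20)[1*(4)*conj(2) + 1*(4)*conj(2) + 2*(sqrt(5)/2 + 3/2)*conj(-sqrt(5)/2 - 1/2) + 2*(3/2 - sqrt(5)/2)*conj(-1/2 + sqrt(5)/2) + 2*(3/2 - sqrt(5)/2)*conj(-1/2 + sqrt(5)/2) + 2*(sqrt(5)/2 + 3/2)*conj(-sqrt(5)/2 - 1/2) + 5*(2)*conj(0) + 5*(2)*conj(0)]
      = (1/20)[(8) + (8) + (-2*sqrt(5) - 4) + (-4 + 2*sqrt(5)) + (-4 + 2*sqrt(5)) + (-2*sqrt(5) - 4) + (0) + (0)] = 0/20 = 0
Dimension check: dim(rho) = sum (mult * dim) = 2*1 + 0*1 + 0*1 + 0*1 + 0*2 + 1*2 + 0*2 + 0*2 = 4 = chi_rho(e) = 4.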